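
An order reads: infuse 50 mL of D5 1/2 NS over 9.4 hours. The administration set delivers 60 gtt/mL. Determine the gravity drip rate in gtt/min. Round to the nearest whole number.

50 mL ÷ (9.4 hr × 60 = 564 min) = 0.08865248 mL/min
0.08865248 mL/min × 60 gtt/mL = 5.319149 gtt/min

5 gtt/min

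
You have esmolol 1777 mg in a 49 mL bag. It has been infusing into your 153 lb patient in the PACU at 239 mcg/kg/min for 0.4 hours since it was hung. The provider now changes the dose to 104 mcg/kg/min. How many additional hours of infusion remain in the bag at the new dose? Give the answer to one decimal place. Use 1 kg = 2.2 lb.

3.2 hours

Initial rate:
Weight = 153 lb ÷ 2.2 lb/kg = 69.54545 kg
Dose = 239 mcg/kg/min × 69.54545 kg = 16621.36 mcg/min
16621.36 mcg/min × 60 min/hr = 997281.8 mcg/hr
Concentration = 1777 mg ÷ 49 mL = 36.26531 mg/mL = 36265.31 mcg/mL
Rate = 997281.8 mcg/hr ÷ 36265.31 mcg/mL = 27.49961 mL/hr
Volume infused so far = 27.49961 mL/hr × 0.4 hr = 10.99984 mL
Volume remaining = 49 − 10.99984 = 38.00016 mL
New rate:
Dose = 104 mcg/kg/min × 69.54545 kg = 7232.727 mcg/min
7232.727 mcg/min × 60 min/hr = 433963.6 mcg/hr
Rate = 433963.6 mcg/hr ÷ 36265.31 mcg/mL = 11.96636 mL/hr
Time remaining = 38.00016 mL ÷ 11.96636 mL/hr = 3.175582 hr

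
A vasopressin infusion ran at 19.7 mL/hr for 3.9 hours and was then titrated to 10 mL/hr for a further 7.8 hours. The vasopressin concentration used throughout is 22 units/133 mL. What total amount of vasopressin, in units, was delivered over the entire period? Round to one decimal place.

Concentration = 22 units ÷ 133 mL = 0.1654135 units/mL
Stage 1: 19.7 mL/hr × 3.9 hr = 76.83 mL → 76.83 mL × 0.1654135 units/mL = 12.70872 units
Stage 2: 10 mL/hr × 7.8 hr = 78 mL → 78 mL × 0.1654135 units/mL = 12.90226 units
Total = 12.70872 + 12.90226 = 25.61098 units

25.6 units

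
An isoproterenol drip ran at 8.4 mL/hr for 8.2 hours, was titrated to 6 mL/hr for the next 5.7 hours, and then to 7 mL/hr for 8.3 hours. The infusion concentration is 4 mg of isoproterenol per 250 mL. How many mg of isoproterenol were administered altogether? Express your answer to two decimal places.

Concentration = 4 mg ÷ 250 mL = 0.016 mg/mL
Stage 1: 8.4 mL/hr × 8.2 hr = 68.88 mL → 68.88 mL × 0.016 mg/mL = 1.10208 mg
Stage 2: 6 mL/hr × 5.7 hr = 34.2 mL → 34.2 mL × 0.016 mg/mL = 0.5472 mg
Stage 3: 7 mL/hr × 8.3 hr = 58.1 mL → 58.1 mL × 0.016 mg/mL = 0.9296 mg
Total = 1.10208 + 0.5472 + 0.9296 = 2.57888 mg

2.58 mg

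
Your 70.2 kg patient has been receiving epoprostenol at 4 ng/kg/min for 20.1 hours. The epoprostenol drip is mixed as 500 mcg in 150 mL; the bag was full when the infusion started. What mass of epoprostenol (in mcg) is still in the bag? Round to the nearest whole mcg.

161 mcg

Dose = 4 ng/kg/min × 70.2 kg = 280.8 ng/min
280.8 ng/min × 60 min/hr = 16848 ng/hr
Concentration = 500 mcg ÷ 150 mL = 3.333333 mcg/mL = 3333.333 ng/mL
Rate = 16848 ng/hr ÷ 3333.333 ng/mL = 5.0544 mL/hr
Volume infused = 5.0544 mL/hr × 20.1 hr = 101.5934 mL
Volume remaining = 150 − 101.5934 = 48.40656 mL
Drug remaining = 48.40656 mL × 3333.333 ng/mL = 161355.2 ng = 161.3552 mcg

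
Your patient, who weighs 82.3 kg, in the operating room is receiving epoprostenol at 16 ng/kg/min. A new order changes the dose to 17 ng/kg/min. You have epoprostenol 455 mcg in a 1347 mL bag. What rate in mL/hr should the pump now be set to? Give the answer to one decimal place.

248.5 mL/hr

Dose = 17 ng/kg/min × 82.3 kg = 1399.1 ng/min
1399.1 ng/min × 60 min/hr = 83946 ng/hr
Concentration = 455 mcg ÷ 1347 mL = 0.3377877 mcg/mL = 337.7877 ng/mL
Rate = 83946 ng/hr ÷ 337.7877 ng/mL = 248.5171 mL/hr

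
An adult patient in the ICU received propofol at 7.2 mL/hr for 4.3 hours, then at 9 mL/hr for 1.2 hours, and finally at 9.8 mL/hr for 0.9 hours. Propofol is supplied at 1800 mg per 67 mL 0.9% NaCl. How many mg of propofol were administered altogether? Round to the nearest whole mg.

1359 mg

Concentration = 1800 mg ÷ 67 mL = 26.86567 mg/mL
Stage 1: 7.2 mL/hr × 4.3 hr = 30.96 mL → 30.96 mL × 26.86567 mg/mL = 831.7612 mg
Stage 2: 9 mL/hr × 1.2 hr = 10.8 mL → 10.8 mL × 26.86567 mg/mL = 290.1493 mg
Stage 3: 9.8 mL/hr × 0.9 hr = 8.82 mL → 8.82 mL × 26.86567 mg/mL = 236.9552 mg
Total = 831.7612 + 290.1493 + 236.9552 = 1358.866 mg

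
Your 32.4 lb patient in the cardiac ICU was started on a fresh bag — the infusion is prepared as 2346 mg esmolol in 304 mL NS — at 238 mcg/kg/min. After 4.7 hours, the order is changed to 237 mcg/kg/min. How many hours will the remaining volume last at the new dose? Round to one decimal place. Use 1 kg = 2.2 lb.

Initial rate:
Weight = 32.4 lb ÷ 2.2 lb/kg = 14.72727 kg
Dose = 238 mcg/kg/min × 14.72727 kg = 3505.091 mcg/min
3505.091 mcg/min × 60 min/hr = 210305.5 mcg/hr
Concentration = 2346 mg ÷ 304 mL = 7.717105 mg/mL = 7717.105 mcg/mL
Rate = 210305.5 mcg/hr ÷ 7717.105 mcg/mL = 27.25186 mL/hr
Volume infused so far = 27.25186 mL/hr × 4.7 hr = 128.0837 mL
Volume remaining = 304 − 128.0837 = 175.9163 mL
New rate:
Dose = 237 mcg/kg/min × 14.72727 kg = 3490.364 mcg/min
3490.364 mcg/min × 60 min/hr = 209421.8 mcg/hr
Rate = 209421.8 mcg/hr ÷ 7717.105 mcg/mL = 27.13735 mL/hr
Time remaining = 175.9163 mL ÷ 27.13735 mL/hr = 6.48244 hr

6.5 hours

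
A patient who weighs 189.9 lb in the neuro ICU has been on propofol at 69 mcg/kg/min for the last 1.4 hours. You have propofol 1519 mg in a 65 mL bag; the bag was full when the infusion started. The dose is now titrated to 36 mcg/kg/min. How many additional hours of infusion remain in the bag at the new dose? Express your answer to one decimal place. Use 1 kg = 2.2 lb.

Initial rate:
Weight = 189.9 lb ÷ 2.2 lb/kg = 86.31818 kg
Dose = 69 mcg/kg/min × 86.31818 kg = 5955.955 mcg/min
5955.955 mcg/min × 60 min/hr = 357357.3 mcg/hr
Concentration = 1519 mg ÷ 65 mL = 23.36923 mg/mL = 23369.23 mcg/mL
Rate = 357357.3 mcg/hr ÷ 23369.23 mcg/mL = 15.29179 mL/hr
Volume infused so far = 15.29179 mL/hr × 1.4 hr = 21.4085 mL
Volume remaining = 65 − 21.4085 = 43.5915 mL
New rate:
Dose = 36 mcg/kg/min × 86.31818 kg = 3107.455 mcg/min
3107.455 mcg/min × 60 min/hr = 186447.3 mcg/hr
Rate = 186447.3 mcg/hr ÷ 23369.23 mcg/mL = 7.978323 mL/hr
Time remaining = 43.5915 mL ÷ 7.978323 mL/hr = 5.463742 hr

5.5 hours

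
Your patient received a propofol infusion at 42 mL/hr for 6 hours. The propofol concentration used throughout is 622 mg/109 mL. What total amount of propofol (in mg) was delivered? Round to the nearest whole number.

1438 mg

Concentration = 622 mg ÷ 109 mL = 5.706422 mg/mL = 5706.422 mcg/mL
Drug rate = 42 mL/hr × 5706.422 mcg/mL = 239669.7 mcg/hr
Total = 239669.7 mcg/hr × 6 hr = 1438018 mcg = 1438.018 mg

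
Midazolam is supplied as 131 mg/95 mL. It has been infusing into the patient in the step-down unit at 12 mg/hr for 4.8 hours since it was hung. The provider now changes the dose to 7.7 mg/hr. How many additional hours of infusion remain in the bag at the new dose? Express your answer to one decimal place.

Initial rate:
Concentration = 131 mg ÷ 95 mL = 1.378947 mg/mL
Rate = 12 mg/hr ÷ 1.378947 mg/mL = 8.70229 mL/hr
Volume infused so far = 8.70229 mL/hr × 4.8 hr = 41.77099 mL
Volume remaining = 95 − 41.77099 = 53.22901 mL
New rate:
Rate = 7.7 mg/hr ÷ 1.378947 mg/mL = 5.583969 mL/hr
Time remaining = 53.22901 mL ÷ 5.583969 mL/hr = 9.532468 hr

9.5 hours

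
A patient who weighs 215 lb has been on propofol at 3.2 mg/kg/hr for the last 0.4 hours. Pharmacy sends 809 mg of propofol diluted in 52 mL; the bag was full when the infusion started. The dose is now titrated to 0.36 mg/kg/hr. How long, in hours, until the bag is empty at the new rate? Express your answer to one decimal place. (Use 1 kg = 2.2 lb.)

19.4 hours

Initial rate:
Weight = 215 lb ÷ 2.2 lb/kg = 97.72727 kg
Dose = 3.2 mg/kg/hr × 97.72727 kg = 312.7273 mg/hr
Concentration = 809 mg ÷ 52 mL = 15.55769 mg/mL
Rate = 312.7273 mg/hr ÷ 15.55769 mg/mL = 20.10113 mL/hr
Volume infused so far = 20.10113 mL/hr × 0.4 hr = 8.040454 mL
Volume remaining = 52 − 8.040454 = 43.95955 mL
New rate:
Dose = 0.36 mg/kg/hr × 97.72727 kg = 35.18182 mg/hr
Rate = 35.18182 mg/hr ÷ 15.55769 mg/mL = 2.261378 mL/hr
Time remaining = 43.95955 mL ÷ 2.261378 mL/hr = 19.43928 hr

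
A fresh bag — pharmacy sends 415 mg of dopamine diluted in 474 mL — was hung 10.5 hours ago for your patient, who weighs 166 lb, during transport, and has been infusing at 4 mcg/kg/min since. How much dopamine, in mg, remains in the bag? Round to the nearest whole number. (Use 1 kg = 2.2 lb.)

Weight = 166 lb ÷ 2.2 lb/kg = 75.45455 kg
Dose = 4 mcg/kg/min × 75.45455 kg = 301.8182 mcg/min
301.8182 mcg/min × 60 min/hr = 18109.09 mcg/hr
Concentration = 415 mg ÷ 474 mL = 0.8755274 mg/mL = 875.5274 mcg/mL
Rate = 18109.09 mcg/hr ÷ 875.5274 mcg/mL = 20.68364 mL/hr
Volume infused = 20.68364 mL/hr × 10.5 hr = 217.1782 mL
Volume remaining = 474 − 217.1782 = 256.8218 mL
Drug remaining = 256.8218 mL × 875.5274 mcg/mL = 224854.5 mcg = 224.8545 mg

225 mg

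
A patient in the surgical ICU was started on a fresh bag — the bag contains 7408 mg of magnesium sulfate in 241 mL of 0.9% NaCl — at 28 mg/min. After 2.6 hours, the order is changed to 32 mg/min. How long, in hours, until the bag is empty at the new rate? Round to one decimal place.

1.6 hours

Initial rate:
28 mg/min × 60 min/hr = 1680 mg/hr
Concentration = 7408 mg ÷ 241 mL = 30.73859 mg/mL
Rate = 1680 mg/hr ÷ 30.73859 mg/mL = 54.65443 mL/hr
Volume infused so far = 54.65443 mL/hr × 2.6 hr = 142.1015 mL
Volume remaining = 241 − 142.1015 = 98.89849 mL
New rate:
32 mg/min × 60 min/hr = 1920 mg/hr
Rate = 1920 mg/hr ÷ 30.73859 mg/mL = 62.4622 mL/hr
Time remaining = 98.89849 mL ÷ 62.4622 mL/hr = 1.583333 hr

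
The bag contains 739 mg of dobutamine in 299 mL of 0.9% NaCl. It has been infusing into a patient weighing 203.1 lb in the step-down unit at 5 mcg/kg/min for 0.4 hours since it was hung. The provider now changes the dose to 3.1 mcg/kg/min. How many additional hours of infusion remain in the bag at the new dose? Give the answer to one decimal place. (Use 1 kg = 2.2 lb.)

42.4 hours

Initial rate:
Weight = 203.1 lb ÷ 2.2 lb/kg = 92.31818 kg
Dose = 5 mcg/kg/min × 92.31818 kg = 461.5909 mcg/min
461.5909 mcg/min × 60 min/hr = 27695.45 mcg/hr
Concentration = 739 mg ÷ 299 mL = 2.471572 mg/mL = 2471.572 mcg/mL
Rate = 27695.45 mcg/hr ÷ 2471.572 mcg/mL = 11.2056 mL/hr
Volume infused so far = 11.2056 mL/hr × 0.4 hr = 4.482241 mL
Volume remaining = 299 − 4.482241 = 294.5178 mL
New rate:
Dose = 3.1 mcg/kg/min × 92.31818 kg = 286.1864 mcg/min
286.1864 mcg/min × 60 min/hr = 17171.18 mcg/hr
Rate = 17171.18 mcg/hr ÷ 2471.572 mcg/mL = 6.947474 mL/hr
Time remaining = 294.5178 mL ÷ 6.947474 mL/hr = 42.39206 hr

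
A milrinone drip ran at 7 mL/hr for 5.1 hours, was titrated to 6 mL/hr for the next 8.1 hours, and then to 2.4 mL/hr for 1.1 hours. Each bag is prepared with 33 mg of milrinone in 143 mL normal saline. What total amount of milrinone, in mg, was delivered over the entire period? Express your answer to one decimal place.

20.1 mg

Concentration = 33 mg ÷ 143 mL = 0.2307692 mg/mL
Stage 1: 7 mL/hr × 5.1 hr = 35.7 mL → 35.7 mL × 0.2307692 mg/mL = 8.238462 mg
Stage 2: 6 mL/hr × 8.1 hr = 48.6 mL → 48.6 mL × 0.2307692 mg/mL = 11.21538 mg
Stage 3: 2.4 mL/hr × 1.1 hr = 2.64 mL → 2.64 mL × 0.2307692 mg/mL = 0.6092308 mg
Total = 8.238462 + 11.21538 + 0.6092308 = 20.06308 mg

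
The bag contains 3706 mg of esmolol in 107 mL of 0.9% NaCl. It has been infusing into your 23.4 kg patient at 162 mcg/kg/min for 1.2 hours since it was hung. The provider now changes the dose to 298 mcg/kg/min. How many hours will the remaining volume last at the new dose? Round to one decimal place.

Initial rate:
Dose = 162 mcg/kg/min × 23.4 kg = 3790.8 mcg/min
3790.8 mcg/min × 60 min/hr = 227448 mcg/hr
Concentration = 3706 mg ÷ 107 mL = 34.63551 mg/mL = 34635.51 mcg/mL
Rate = 227448 mcg/hr ÷ 34635.51 mcg/mL = 6.566901 mL/hr
Volume infused so far = 6.566901 mL/hr × 1.2 hr = 7.880281 mL
Volume remaining = 107 − 7.880281 = 99.11972 mL
New rate:
Dose = 298 mcg/kg/min × 23.4 kg = 6973.2 mcg/min
6973.2 mcg/min × 60 min/hr = 418392 mcg/hr
Rate = 418392 mcg/hr ÷ 34635.51 mcg/mL = 12.07986 mL/hr
Time remaining = 99.11972 mL ÷ 12.07986 mL/hr = 8.205373 hr

8.2 hours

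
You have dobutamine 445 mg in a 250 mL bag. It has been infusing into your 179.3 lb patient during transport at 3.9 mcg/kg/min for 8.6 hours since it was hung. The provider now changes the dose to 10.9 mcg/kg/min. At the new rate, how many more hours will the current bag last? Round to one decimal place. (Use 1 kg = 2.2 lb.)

Initial rate:
Weight = 179.3 lb ÷ 2.2 lb/kg = 81.5 kg
Dose = 3.9 mcg/kg/min × 81.5 kg = 317.85 mcg/min
317.85 mcg/min × 60 min/hr = 19071 mcg/hr
Concentration = 445 mg ÷ 250 mL = 1.78 mg/mL = 1780 mcg/mL
Rate = 19071 mcg/hr ÷ 1780 mcg/mL = 10.71404 mL/hr
Volume infused so far = 10.71404 mL/hr × 8.6 hr = 92.14079 mL
Volume remaining = 250 − 92.14079 = 157.8592 mL
New rate:
Dose = 10.9 mcg/kg/min × 81.5 kg = 888.35 mcg/min
888.35 mcg/min × 60 min/hr = 53301 mcg/hr
Rate = 53301 mcg/hr ÷ 1780 mcg/mL = 29.94438 mL/hr
Time remaining = 157.8592 mL ÷ 29.94438 mL/hr = 5.271747 hr

5.3 hours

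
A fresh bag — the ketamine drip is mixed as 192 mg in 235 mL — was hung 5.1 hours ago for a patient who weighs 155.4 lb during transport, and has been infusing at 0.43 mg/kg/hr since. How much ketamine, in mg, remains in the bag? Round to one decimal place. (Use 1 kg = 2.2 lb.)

Weight = 155.4 lb ÷ 2.2 lb/kg = 70.63636 kg
Dose = 0.43 mg/kg/hr × 70.63636 kg = 30.37364 mg/hr
Concentration = 192 mg ÷ 235 mL = 0.8170213 mg/mL
Rate = 30.37364 mg/hr ÷ 0.8170213 mg/mL = 37.17607 mL/hr
Volume infused = 37.17607 mL/hr × 5.1 hr = 189.5979 mL
Volume remaining = 235 − 189.5979 = 45.40207 mL
Drug remaining = 45.40207 mL × 0.8170213 mg/mL = 37.09445 mg

37.1 mg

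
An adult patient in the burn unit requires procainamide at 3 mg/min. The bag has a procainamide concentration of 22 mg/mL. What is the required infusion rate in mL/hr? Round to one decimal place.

8.2 mL/hr

3 mg/min × 60 min/hr = 180 mg/hr
Rate = 180 mg/hr ÷ 22 mg/mL = 8.181818 mL/hr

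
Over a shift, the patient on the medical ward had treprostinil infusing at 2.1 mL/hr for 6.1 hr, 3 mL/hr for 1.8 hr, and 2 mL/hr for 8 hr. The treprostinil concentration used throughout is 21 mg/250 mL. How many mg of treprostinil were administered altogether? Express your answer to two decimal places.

2.87 mg

Concentration = 21 mg ÷ 250 mL = 0.084 mg/mL
Stage 1: 2.1 mL/hr × 6.1 hr = 12.81 mL → 12.81 mL × 0.084 mg/mL = 1.07604 mg
Stage 2: 3 mL/hr × 1.8 hr = 5.4 mL → 5.4 mL × 0.084 mg/mL = 0.4536 mg
Stage 3: 2 mL/hr × 8 hr = 16 mL → 16 mL × 0.084 mg/mL = 1.344 mg
Total = 1.07604 + 0.4536 + 1.344 = 2.87364 mg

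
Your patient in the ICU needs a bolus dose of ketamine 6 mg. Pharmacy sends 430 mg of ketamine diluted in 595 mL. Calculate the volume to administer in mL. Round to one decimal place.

Concentration = 430 mg ÷ 595 mL = 0.7226891 mg/mL
Volume = 6 mg ÷ 0.7226891 mg/mL = 8.302326 mL

8.3 mL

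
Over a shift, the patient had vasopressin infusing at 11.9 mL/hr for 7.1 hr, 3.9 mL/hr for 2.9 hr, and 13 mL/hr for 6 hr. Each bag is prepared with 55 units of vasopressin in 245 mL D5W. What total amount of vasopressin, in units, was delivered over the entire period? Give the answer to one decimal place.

39.0 units

Concentration = 55 units ÷ 245 mL = 0.2244898 units/mL
Stage 1: 11.9 mL/hr × 7.1 hr = 84.49 mL → 84.49 mL × 0.2244898 units/mL = 18.96714 units
Stage 2: 3.9 mL/hr × 2.9 hr = 11.31 mL → 11.31 mL × 0.2244898 units/mL = 2.53898 units
Stage 3: 13 mL/hr × 6 hr = 78 mL → 78 mL × 0.2244898 units/mL = 17.5102 units
Total = 18.96714 + 2.53898 + 17.5102 = 39.01633 units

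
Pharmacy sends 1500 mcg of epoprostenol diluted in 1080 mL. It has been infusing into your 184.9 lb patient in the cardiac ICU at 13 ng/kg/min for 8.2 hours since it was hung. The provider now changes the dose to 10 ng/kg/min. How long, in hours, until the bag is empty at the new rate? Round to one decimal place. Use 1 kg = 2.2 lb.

Initial rate:
Weight = 184.9 lb ÷ 2.2 lb/kg = 84.04545 kg
Dose = 13 ng/kg/min × 84.04545 kg = 1092.591 ng/min
1092.591 ng/min × 60 min/hr = 65555.45 ng/hr
Concentration = 1500 mcg ÷ 1080 mL = 1.388889 mcg/mL = 1388.889 ng/mL
Rate = 65555.45 ng/hr ÷ 1388.889 ng/mL = 47.19993 mL/hr
Volume infused so far = 47.19993 mL/hr × 8.2 hr = 387.0394 mL
Volume remaining = 1080 − 387.0394 = 692.9606 mL
New rate:
Dose = 10 ng/kg/min × 84.04545 kg = 840.4545 ng/min
840.4545 ng/min × 60 min/hr = 50427.27 ng/hr
Rate = 50427.27 ng/hr ÷ 1388.889 ng/mL = 36.30764 mL/hr
Time remaining = 692.9606 mL ÷ 36.30764 mL/hr = 19.08581 hr

19.1 hours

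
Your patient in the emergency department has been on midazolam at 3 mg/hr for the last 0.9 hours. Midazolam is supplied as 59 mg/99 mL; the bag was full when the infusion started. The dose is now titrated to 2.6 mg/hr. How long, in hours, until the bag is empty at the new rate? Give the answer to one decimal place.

Initial rate:
Concentration = 59 mg ÷ 99 mL = 0.5959596 mg/mL
Rate = 3 mg/hr ÷ 0.5959596 mg/mL = 5.033898 mL/hr
Volume infused so far = 5.033898 mL/hr × 0.9 hr = 4.530508 mL
Volume remaining = 99 − 4.530508 = 94.46949 mL
New rate:
Rate = 2.6 mg/hr ÷ 0.5959596 mg/mL = 4.362712 mL/hr
Time remaining = 94.46949 mL ÷ 4.362712 mL/hr = 21.65385 hr

21.7 hours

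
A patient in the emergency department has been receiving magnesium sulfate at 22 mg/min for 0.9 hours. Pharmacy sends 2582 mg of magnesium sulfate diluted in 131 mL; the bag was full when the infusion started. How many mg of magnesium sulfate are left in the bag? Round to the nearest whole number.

1394 mg

22 mg/min × 60 min/hr = 1320 mg/hr
Concentration = 2582 mg ÷ 131 mL = 19.70992 mg/mL
Rate = 1320 mg/hr ÷ 19.70992 mg/mL = 66.97134 mL/hr
Volume infused = 66.97134 mL/hr × 0.9 hr = 60.27421 mL
Volume remaining = 131 − 60.27421 = 70.72579 mL
Drug remaining = 70.72579 mL × 19.70992 mg/mL = 1394 mg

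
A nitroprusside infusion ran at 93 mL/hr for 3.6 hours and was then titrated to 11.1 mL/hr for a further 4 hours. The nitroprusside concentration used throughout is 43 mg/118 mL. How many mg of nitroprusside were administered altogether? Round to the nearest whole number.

138 mg

Concentration = 43 mg ÷ 118 mL = 0.3644068 mg/mL
Stage 1: 93 mL/hr × 3.6 hr = 334.8 mL → 334.8 mL × 0.3644068 mg/mL = 122.0034 mg
Stage 2: 11.1 mL/hr × 4 hr = 44.4 mL → 44.4 mL × 0.3644068 mg/mL = 16.17966 mg
Total = 122.0034 + 16.17966 = 138.1831 mg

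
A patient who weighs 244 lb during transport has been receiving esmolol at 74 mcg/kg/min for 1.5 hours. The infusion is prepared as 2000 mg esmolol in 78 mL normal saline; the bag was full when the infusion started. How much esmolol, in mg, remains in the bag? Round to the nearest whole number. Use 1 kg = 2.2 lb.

1261 mg

Weight = 244 lb ÷ 2.2 lb/kg = 110.9091 kg
Dose = 74 mcg/kg/min × 110.9091 kg = 8207.273 mcg/min
8207.273 mcg/min × 60 min/hr = 492436.4 mcg/hr
Concentration = 2000 mg ÷ 78 mL = 25.64103 mg/mL = 25641.03 mcg/mL
Rate = 492436.4 mcg/hr ÷ 25641.03 mcg/mL = 19.20502 mL/hr
Volume infused = 19.20502 mL/hr × 1.5 hr = 28.80753 mL
Volume remaining = 78 − 28.80753 = 49.19247 mL
Drug remaining = 49.19247 mL × 25641.03 mcg/mL = 1261345 mcg = 1261.345 mg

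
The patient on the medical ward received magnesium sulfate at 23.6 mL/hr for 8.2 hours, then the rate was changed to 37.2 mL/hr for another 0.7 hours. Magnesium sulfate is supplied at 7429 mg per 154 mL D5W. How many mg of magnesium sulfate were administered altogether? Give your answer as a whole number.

Concentration = 7429 mg ÷ 154 mL = 48.24026 mg/mL
Stage 1: 23.6 mL/hr × 8.2 hr = 193.52 mL → 193.52 mL × 48.24026 mg/mL = 9335.455 mg
Stage 2: 37.2 mL/hr × 0.7 hr = 26.04 mL → 26.04 mL × 48.24026 mg/mL = 1256.176 mg
Total = 9335.455 + 1256.176 = 10591.63 mg

10592 mg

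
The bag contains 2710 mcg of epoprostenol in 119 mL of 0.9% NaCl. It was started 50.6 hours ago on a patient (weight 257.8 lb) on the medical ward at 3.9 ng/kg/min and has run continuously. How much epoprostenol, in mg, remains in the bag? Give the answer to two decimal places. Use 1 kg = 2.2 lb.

Weight = 257.8 lb ÷ 2.2 lb/kg = 117.1818 kg
Dose = 3.9 ng/kg/min × 117.1818 kg = 457.0091 ng/min
457.0091 ng/min × 60 min/hr = 27420.55 ng/hr
Concentration = 2710 mcg ÷ 119 mL = 22.77311 mcg/mL = 22773.11 ng/mL
Rate = 27420.55 ng/hr ÷ 22773.11 ng/mL = 1.204076 mL/hr
Volume infused = 1.204076 mL/hr × 50.6 hr = 60.92623 mL
Volume remaining = 119 − 60.92623 = 58.07377 mL
Drug remaining = 58.07377 mL × 22773.11 ng/mL = 1322520 ng = 1.32252 mg

1.32 mg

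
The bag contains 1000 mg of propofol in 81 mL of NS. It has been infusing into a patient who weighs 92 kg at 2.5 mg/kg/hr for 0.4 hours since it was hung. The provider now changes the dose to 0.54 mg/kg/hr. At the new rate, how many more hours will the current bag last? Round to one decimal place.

18.3 hours

Initial rate:
Dose = 2.5 mg/kg/hr × 92 kg = 230 mg/hr
Concentration = 1000 mg ÷ 81 mL = 12.34568 mg/mL
Rate = 230 mg/hr ÷ 12.34568 mg/mL = 18.63 mL/hr
Volume infused so far = 18.63 mL/hr × 0.4 hr = 7.452 mL
Volume remaining = 81 − 7.452 = 73.548 mL
New rate:
Dose = 0.54 mg/kg/hr × 92 kg = 49.68 mg/hr
Rate = 49.68 mg/hr ÷ 12.34568 mg/mL = 4.02408 mL/hr
Time remaining = 73.548 mL ÷ 4.02408 mL/hr = 18.27697 hr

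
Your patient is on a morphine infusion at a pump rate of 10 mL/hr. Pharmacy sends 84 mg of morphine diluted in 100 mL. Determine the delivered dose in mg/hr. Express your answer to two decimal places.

8.40 mg/hr

Concentration = 84 mg ÷ 100 mL = 0.84 mg/mL
Drug rate = 10 mL/hr × 0.84 mg/mL = 8.4 mg/hr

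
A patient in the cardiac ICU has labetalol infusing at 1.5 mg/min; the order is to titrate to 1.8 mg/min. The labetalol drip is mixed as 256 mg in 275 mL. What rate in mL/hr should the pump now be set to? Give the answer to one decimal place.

116.0 mL/hr

1.8 mg/min × 60 min/hr = 108 mg/hr
Concentration = 256 mg ÷ 275 mL = 0.9309091 mg/mL
Rate = 108 mg/hr ÷ 0.9309091 mg/mL = 116.0156 mL/hr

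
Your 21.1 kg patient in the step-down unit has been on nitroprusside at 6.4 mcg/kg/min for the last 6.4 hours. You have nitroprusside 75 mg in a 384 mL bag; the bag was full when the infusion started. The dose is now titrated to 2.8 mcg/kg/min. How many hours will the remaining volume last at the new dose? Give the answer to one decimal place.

Initial rate:
Dose = 6.4 mcg/kg/min × 21.1 kg = 135.04 mcg/min
135.04 mcg/min × 60 min/hr = 8102.4 mcg/hr
Concentration = 75 mg ÷ 384 mL = 0.1953125 mg/mL = 195.3125 mcg/mL
Rate = 8102.4 mcg/hr ÷ 195.3125 mcg/mL = 41.48429 mL/hr
Volume infused so far = 41.48429 mL/hr × 6.4 hr = 265.4994 mL
Volume remaining = 384 − 265.4994 = 118.5006 mL
New rate:
Dose = 2.8 mcg/kg/min × 21.1 kg = 59.08 mcg/min
59.08 mcg/min × 60 min/hr = 3544.8 mcg/hr
Rate = 3544.8 mcg/hr ÷ 195.3125 mcg/mL = 18.14938 mL/hr
Time remaining = 118.5006 mL ÷ 18.14938 mL/hr = 6.529181 hr

6.5 hours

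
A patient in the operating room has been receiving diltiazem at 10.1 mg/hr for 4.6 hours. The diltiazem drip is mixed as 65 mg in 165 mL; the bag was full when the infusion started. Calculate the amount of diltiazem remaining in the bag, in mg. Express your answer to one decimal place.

Concentration = 65 mg ÷ 165 mL = 0.3939394 mg/mL
Rate = 10.1 mg/hr ÷ 0.3939394 mg/mL = 25.63846 mL/hr
Volume infused = 25.63846 mL/hr × 4.6 hr = 117.9369 mL
Volume remaining = 165 − 117.9369 = 47.06308 mL
Drug remaining = 47.06308 mL × 0.3939394 mg/mL = 18.54 mg

18.5 mg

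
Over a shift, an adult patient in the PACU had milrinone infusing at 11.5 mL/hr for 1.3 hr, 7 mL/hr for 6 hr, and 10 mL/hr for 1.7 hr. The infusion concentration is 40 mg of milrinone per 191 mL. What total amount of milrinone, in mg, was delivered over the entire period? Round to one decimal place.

Concentration = 40 mg ÷ 191 mL = 0.2094241 mg/mL
Stage 1: 11.5 mL/hr × 1.3 hr = 14.95 mL → 14.95 mL × 0.2094241 mg/mL = 3.13089 mg
Stage 2: 7 mL/hr × 6 hr = 42 mL → 42 mL × 0.2094241 mg/mL = 8.795812 mg
Stage 3: 10 mL/hr × 1.7 hr = 17 mL → 17 mL × 0.2094241 mg/mL = 3.560209 mg
Total = 3.13089 + 8.795812 + 3.560209 = 15.48691 mg

15.5 mg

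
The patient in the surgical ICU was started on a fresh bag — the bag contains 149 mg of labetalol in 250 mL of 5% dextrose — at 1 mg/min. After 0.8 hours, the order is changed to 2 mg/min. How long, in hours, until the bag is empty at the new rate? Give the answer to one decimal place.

Initial rate:
1 mg/min × 60 min/hr = 60 mg/hr
Concentration = 149 mg ÷ 250 mL = 0.596 mg/mL
Rate = 60 mg/hr ÷ 0.596 mg/mL = 100.6711 mL/hr
Volume infused so far = 100.6711 mL/hr × 0.8 hr = 80.53691 mL
Volume remaining = 250 − 80.53691 = 169.4631 mL
New rate:
2 mg/min × 60 min/hr = 120 mg/hr
Rate = 120 mg/hr ÷ 0.596 mg/mL = 201.3423 mL/hr
Time remaining = 169.4631 mL ÷ 201.3423 mL/hr = 0.8416667 hr

0.8 hours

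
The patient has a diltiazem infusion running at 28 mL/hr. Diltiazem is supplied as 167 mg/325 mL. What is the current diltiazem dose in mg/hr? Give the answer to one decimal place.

Concentration = 167 mg ÷ 325 mL = 0.5138462 mg/mL
Drug rate = 28 mL/hr × 0.5138462 mg/mL = 14.38769 mg/hr

14.4 mg/hr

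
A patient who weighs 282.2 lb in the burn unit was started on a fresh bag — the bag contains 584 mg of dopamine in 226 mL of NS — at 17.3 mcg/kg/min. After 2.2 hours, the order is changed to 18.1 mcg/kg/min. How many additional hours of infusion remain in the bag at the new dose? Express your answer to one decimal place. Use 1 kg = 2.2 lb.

Initial rate:
Weight = 282.2 lb ÷ 2.2 lb/kg = 128.2727 kg
Dose = 17.3 mcg/kg/min × 128.2727 kg = 2219.118 mcg/min
2219.118 mcg/min × 60 min/hr = 133147.1 mcg/hr
Concentration = 584 mg ÷ 226 mL = 2.584071 mg/mL = 2584.071 mcg/mL
Rate = 133147.1 mcg/hr ÷ 2584.071 mcg/mL = 51.5261 mL/hr
Volume infused so far = 51.5261 mL/hr × 2.2 hr = 113.3574 mL
Volume remaining = 226 − 113.3574 = 112.6426 mL
New rate:
Dose = 18.1 mcg/kg/min × 128.2727 kg = 2321.736 mcg/min
2321.736 mcg/min × 60 min/hr = 139304.2 mcg/hr
Rate = 139304.2 mcg/hr ÷ 2584.071 mcg/mL = 53.90881 mL/hr
Time remaining = 112.6426 mL ÷ 53.90881 mL/hr = 2.089502 hr

2.1 hours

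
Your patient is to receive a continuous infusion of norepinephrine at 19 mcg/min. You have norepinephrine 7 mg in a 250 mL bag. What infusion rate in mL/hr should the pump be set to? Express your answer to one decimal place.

40.7 mL/hr

19 mcg/min × 60 min/hr = 1140 mcg/hr
Concentration = 7 mg ÷ 250 mL = 0.028 mg/mL = 28 mcg/mL
Rate = 1140 mcg/hr ÷ 28 mcg/mL = 40.71429 mL/hr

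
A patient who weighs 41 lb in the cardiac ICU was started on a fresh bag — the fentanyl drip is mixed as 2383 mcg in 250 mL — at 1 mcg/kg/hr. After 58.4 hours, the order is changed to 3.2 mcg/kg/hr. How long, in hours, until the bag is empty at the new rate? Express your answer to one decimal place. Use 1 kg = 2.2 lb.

Initial rate:
Weight = 41 lb ÷ 2.2 lb/kg = 18.63636 kg
Dose = 1 mcg/kg/hr × 18.63636 kg = 18.63636 mcg/hr
Concentration = 2383 mcg ÷ 250 mL = 9.532 mcg/mL
Rate = 18.63636 mcg/hr ÷ 9.532 mcg/mL = 1.955137 mL/hr
Volume infused so far = 1.955137 mL/hr × 58.4 hr = 114.18 mL
Volume remaining = 250 − 114.18 = 135.82 mL
New rate:
Dose = 3.2 mcg/kg/hr × 18.63636 kg = 59.63636 mcg/hr
Rate = 59.63636 mcg/hr ÷ 9.532 mcg/mL = 6.256438 mL/hr
Time remaining = 135.82 mL ÷ 6.256438 mL/hr = 21.70884 hr

21.7 hours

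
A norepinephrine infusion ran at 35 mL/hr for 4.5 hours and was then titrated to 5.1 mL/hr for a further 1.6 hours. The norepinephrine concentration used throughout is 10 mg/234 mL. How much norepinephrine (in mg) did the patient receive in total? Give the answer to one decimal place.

Concentration = 10 mg ÷ 234 mL = 0.04273504 mg/mL
Stage 1: 35 mL/hr × 4.5 hr = 157.5 mL → 157.5 mL × 0.04273504 mg/mL = 6.730769 mg
Stage 2: 5.1 mL/hr × 1.6 hr = 8.16 mL → 8.16 mL × 0.04273504 mg/mL = 0.3487179 mg
Total = 6.730769 + 0.3487179 = 7.079487 mg

7.1 mg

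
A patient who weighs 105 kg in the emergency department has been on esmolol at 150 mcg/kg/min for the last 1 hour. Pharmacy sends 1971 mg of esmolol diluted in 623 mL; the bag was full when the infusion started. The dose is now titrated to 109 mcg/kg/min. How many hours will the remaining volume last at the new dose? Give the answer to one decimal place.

Initial rate:
Dose = 150 mcg/kg/min × 105 kg = 15750 mcg/min
15750 mcg/min × 60 min/hr = 945000 mcg/hr
Concentration = 1971 mg ÷ 623 mL = 3.163724 mg/mL = 3163.724 mcg/mL
Rate = 945000 mcg/hr ÷ 3163.724 mcg/mL = 298.6986 mL/hr
Volume infused so far = 298.6986 mL/hr × 1 hr = 298.6986 mL
Volume remaining = 623 − 298.6986 = 324.3014 mL
New rate:
Dose = 109 mcg/kg/min × 105 kg = 11445 mcg/min
11445 mcg/min × 60 min/hr = 686700 mcg/hr
Rate = 686700 mcg/hr ÷ 3163.724 mcg/mL = 217.0543 mL/hr
Time remaining = 324.3014 mL ÷ 217.0543 mL/hr = 1.494102 hr

1.5 hours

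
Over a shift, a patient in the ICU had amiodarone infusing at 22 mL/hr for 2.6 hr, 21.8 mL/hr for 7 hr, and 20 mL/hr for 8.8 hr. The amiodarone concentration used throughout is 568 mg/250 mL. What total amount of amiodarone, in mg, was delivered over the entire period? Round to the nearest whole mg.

Concentration = 568 mg ÷ 250 mL = 2.272 mg/mL
Stage 1: 22 mL/hr × 2.6 hr = 57.2 mL → 57.2 mL × 2.272 mg/mL = 129.9584 mg
Stage 2: 21.8 mL/hr × 7 hr = 152.6 mL → 152.6 mL × 2.272 mg/mL = 346.7072 mg
Stage 3: 20 mL/hr × 8.8 hr = 176 mL → 176 mL × 2.272 mg/mL = 399.872 mg
Total = 129.9584 + 346.7072 + 399.872 = 876.5376 mg

877 mg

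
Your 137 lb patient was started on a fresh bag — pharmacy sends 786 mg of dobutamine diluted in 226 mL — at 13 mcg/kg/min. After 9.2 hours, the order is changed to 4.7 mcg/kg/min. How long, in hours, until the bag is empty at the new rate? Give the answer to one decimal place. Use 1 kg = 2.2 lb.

Initial rate:
Weight = 137 lb ÷ 2.2 lb/kg = 62.27273 kg
Dose = 13 mcg/kg/min × 62.27273 kg = 809.5455 mcg/min
809.5455 mcg/min × 60 min/hr = 48572.73 mcg/hr
Concentration = 786 mg ÷ 226 mL = 3.477876 mg/mL = 3477.876 mcg/mL
Rate = 48572.73 mcg/hr ÷ 3477.876 mcg/mL = 13.9662 mL/hr
Volume infused so far = 13.9662 mL/hr × 9.2 hr = 128.4891 mL
Volume remaining = 226 − 128.4891 = 97.51092 mL
New rate:
Dose = 4.7 mcg/kg/min × 62.27273 kg = 292.6818 mcg/min
292.6818 mcg/min × 60 min/hr = 17560.91 mcg/hr
Rate = 17560.91 mcg/hr ÷ 3477.876 mcg/mL = 5.04932 mL/hr
Time remaining = 97.51092 mL ÷ 5.04932 mL/hr = 19.31169 hr

19.3 hours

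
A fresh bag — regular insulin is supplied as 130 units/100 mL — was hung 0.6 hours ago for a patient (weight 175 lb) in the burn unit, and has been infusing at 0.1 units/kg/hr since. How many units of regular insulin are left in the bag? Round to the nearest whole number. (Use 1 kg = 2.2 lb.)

Weight = 175 lb ÷ 2.2 lb/kg = 79.54545 kg
Dose = 0.1 units/kg/hr × 79.54545 kg = 7.954545 units/hr
Concentration = 130 units ÷ 100 mL = 1.3 units/mL
Rate = 7.954545 units/hr ÷ 1.3 units/mL = 6.118881 mL/hr
Volume infused = 6.118881 mL/hr × 0.6 hr = 3.671329 mL
Volume remaining = 100 − 3.671329 = 96.32867 mL
Drug remaining = 96.32867 mL × 1.3 units/mL = 125.2273 units

125 units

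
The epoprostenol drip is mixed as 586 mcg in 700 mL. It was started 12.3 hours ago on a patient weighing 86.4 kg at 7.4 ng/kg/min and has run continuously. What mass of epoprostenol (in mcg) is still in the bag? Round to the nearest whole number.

114 mcg

Dose = 7.4 ng/kg/min × 86.4 kg = 639.36 ng/min
639.36 ng/min × 60 min/hr = 38361.6 ng/hr
Concentration = 586 mcg ÷ 700 mL = 0.8371429 mcg/mL = 837.1429 ng/mL
Rate = 38361.6 ng/hr ÷ 837.1429 ng/mL = 45.82444 mL/hr
Volume infused = 45.82444 mL/hr × 12.3 hr = 563.6406 mL
Volume remaining = 700 − 563.6406 = 136.3594 mL
Drug remaining = 136.3594 mL × 837.1429 ng/mL = 114152.3 ng = 114.1523 mcg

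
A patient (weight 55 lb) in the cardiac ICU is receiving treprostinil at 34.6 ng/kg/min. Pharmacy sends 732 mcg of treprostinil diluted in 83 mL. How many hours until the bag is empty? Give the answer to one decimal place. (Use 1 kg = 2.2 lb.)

14.1 hours

Weight = 55 lb ÷ 2.2 lb/kg = 25 kg
Dose = 34.6 ng/kg/min × 25 kg = 865 ng/min
865 ng/min × 60 min/hr = 51900 ng/hr
Concentration = 732 mcg ÷ 83 mL = 8.819277 mcg/mL = 8819.277 ng/mL
Rate = 51900 ng/hr ÷ 8819.277 ng/mL = 5.884836 mL/hr
Duration = 83 mL ÷ 5.884836 mL/hr = 14.10405 hr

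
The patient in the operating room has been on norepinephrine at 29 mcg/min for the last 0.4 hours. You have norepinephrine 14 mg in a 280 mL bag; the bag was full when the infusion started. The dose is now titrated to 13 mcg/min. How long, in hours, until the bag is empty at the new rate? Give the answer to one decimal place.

Initial rate:
29 mcg/min × 60 min/hr = 1740 mcg/hr
Concentration = 14 mg ÷ 280 mL = 0.05 mg/mL = 50 mcg/mL
Rate = 1740 mcg/hr ÷ 50 mcg/mL = 34.8 mL/hr
Volume infused so far = 34.8 mL/hr × 0.4 hr = 13.92 mL
Volume remaining = 280 − 13.92 = 266.08 mL
New rate:
13 mcg/min × 60 min/hr = 780 mcg/hr
Rate = 780 mcg/hr ÷ 50 mcg/mL = 15.6 mL/hr
Time remaining = 266.08 mL ÷ 15.6 mL/hr = 17.05641 hr

17.1 hours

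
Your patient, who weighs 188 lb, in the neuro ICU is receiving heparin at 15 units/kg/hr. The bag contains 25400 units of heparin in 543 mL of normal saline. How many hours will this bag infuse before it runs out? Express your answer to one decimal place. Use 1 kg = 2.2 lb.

Weight = 188 lb ÷ 2.2 lb/kg = 85.45455 kg
Dose = 15 units/kg/hr × 85.45455 kg = 1281.818 units/hr
Concentration = 25400 units ÷ 543 mL = 46.77716 units/mL
Rate = 1281.818 units/hr ÷ 46.77716 units/mL = 27.40265 mL/hr
Duration = 543 mL ÷ 27.40265 mL/hr = 19.8156 hr

19.8 hours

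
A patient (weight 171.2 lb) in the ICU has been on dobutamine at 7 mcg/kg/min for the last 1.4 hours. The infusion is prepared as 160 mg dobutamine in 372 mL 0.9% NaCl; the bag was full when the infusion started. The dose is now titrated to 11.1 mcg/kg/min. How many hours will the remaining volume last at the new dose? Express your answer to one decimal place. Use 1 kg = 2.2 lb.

Initial rate:
Weight = 171.2 lb ÷ 2.2 lb/kg = 77.81818 kg
Dose = 7 mcg/kg/min × 77.81818 kg = 544.7273 mcg/min
544.7273 mcg/min × 60 min/hr = 32683.64 mcg/hr
Concentration = 160 mg ÷ 372 mL = 0.4301075 mg/mL = 430.1075 mcg/mL
Rate = 32683.64 mcg/hr ÷ 430.1075 mcg/mL = 75.98945 mL/hr
Volume infused so far = 75.98945 mL/hr × 1.4 hr = 106.3852 mL
Volume remaining = 372 − 106.3852 = 265.6148 mL
New rate:
Dose = 11.1 mcg/kg/min × 77.81818 kg = 863.7818 mcg/min
863.7818 mcg/min × 60 min/hr = 51826.91 mcg/hr
Rate = 51826.91 mcg/hr ÷ 430.1075 mcg/mL = 120.4976 mL/hr
Time remaining = 265.6148 mL ÷ 120.4976 mL/hr = 2.204316 hr

2.2 hours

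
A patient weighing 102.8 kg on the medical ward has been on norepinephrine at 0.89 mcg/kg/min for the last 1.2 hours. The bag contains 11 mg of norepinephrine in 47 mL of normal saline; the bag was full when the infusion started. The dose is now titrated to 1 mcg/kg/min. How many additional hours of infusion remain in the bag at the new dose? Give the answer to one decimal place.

Initial rate:
Dose = 0.89 mcg/kg/min × 102.8 kg = 91.492 mcg/min
91.492 mcg/min × 60 min/hr = 5489.52 mcg/hr
Concentration = 11 mg ÷ 47 mL = 0.2340426 mg/mL = 234.0426 mcg/mL
Rate = 5489.52 mcg/hr ÷ 234.0426 mcg/mL = 23.45522 mL/hr
Volume infused so far = 23.45522 mL/hr × 1.2 hr = 28.14627 mL
Volume remaining = 47 − 28.14627 = 18.85373 mL
New rate:
Dose = 1 mcg/kg/min × 102.8 kg = 102.8 mcg/min
102.8 mcg/min × 60 min/hr = 6168 mcg/hr
Rate = 6168 mcg/hr ÷ 234.0426 mcg/mL = 26.35418 mL/hr
Time remaining = 18.85373 mL ÷ 26.35418 mL/hr = 0.7153982 hr

0.7 hours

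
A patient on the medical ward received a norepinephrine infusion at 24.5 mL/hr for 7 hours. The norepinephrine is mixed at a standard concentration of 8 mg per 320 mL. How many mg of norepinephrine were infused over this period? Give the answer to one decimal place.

4.3 mg

Concentration = 8 mg ÷ 320 mL = 0.025 mg/mL = 25 mcg/mL
Drug rate = 24.5 mL/hr × 25 mcg/mL = 612.5 mcg/hr
Total = 612.5 mcg/hr × 7 hr = 4287.5 mcg = 4.2875 mg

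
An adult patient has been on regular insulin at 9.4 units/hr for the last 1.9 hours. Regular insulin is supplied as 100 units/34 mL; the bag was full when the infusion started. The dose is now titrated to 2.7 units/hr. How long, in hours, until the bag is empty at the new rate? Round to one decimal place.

Initial rate:
Concentration = 100 units ÷ 34 mL = 2.941176 units/mL
Rate = 9.4 units/hr ÷ 2.941176 units/mL = 3.196 mL/hr
Volume infused so far = 3.196 mL/hr × 1.9 hr = 6.0724 mL
Volume remaining = 34 − 6.0724 = 27.9276 mL
New rate:
Rate = 2.7 units/hr ÷ 2.941176 units/mL = 0.918 mL/hr
Time remaining = 27.9276 mL ÷ 0.918 mL/hr = 30.42222 hr

30.4 hours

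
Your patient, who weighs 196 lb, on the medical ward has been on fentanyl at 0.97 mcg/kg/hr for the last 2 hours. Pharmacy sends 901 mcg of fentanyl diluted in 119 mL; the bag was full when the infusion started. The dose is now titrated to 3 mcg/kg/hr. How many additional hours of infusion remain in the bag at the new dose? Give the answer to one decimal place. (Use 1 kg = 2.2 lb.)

Initial rate:
Weight = 196 lb ÷ 2.2 lb/kg = 89.09091 kg
Dose = 0.97 mcg/kg/hr × 89.09091 kg = 86.41818 mcg/hr
Concentration = 901 mcg ÷ 119 mL = 7.571429 mcg/mL
Rate = 86.41818 mcg/hr ÷ 7.571429 mcg/mL = 11.41372 mL/hr
Volume infused so far = 11.41372 mL/hr × 2 hr = 22.82744 mL
Volume remaining = 119 − 22.82744 = 96.17256 mL
New rate:
Dose = 3 mcg/kg/hr × 89.09091 kg = 267.2727 mcg/hr
Rate = 267.2727 mcg/hr ÷ 7.571429 mcg/mL = 35.30017 mL/hr
Time remaining = 96.17256 mL ÷ 35.30017 mL/hr = 2.724422 hr

2.7 hours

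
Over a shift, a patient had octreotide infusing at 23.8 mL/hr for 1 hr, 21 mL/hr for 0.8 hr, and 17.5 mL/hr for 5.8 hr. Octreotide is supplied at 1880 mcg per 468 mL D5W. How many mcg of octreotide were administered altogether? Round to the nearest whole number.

571 mcg

Concentration = 1880 mcg ÷ 468 mL = 4.017094 mcg/mL
Stage 1: 23.8 mL/hr × 1 hr = 23.8 mL → 23.8 mL × 4.017094 mcg/mL = 95.60684 mcg
Stage 2: 21 mL/hr × 0.8 hr = 16.8 mL → 16.8 mL × 4.017094 mcg/mL = 67.48718 mcg
Stage 3: 17.5 mL/hr × 5.8 hr = 101.5 mL → 101.5 mL × 4.017094 mcg/mL = 407.735 mcg
Total = 95.60684 + 67.48718 + 407.735 = 570.8291 mcg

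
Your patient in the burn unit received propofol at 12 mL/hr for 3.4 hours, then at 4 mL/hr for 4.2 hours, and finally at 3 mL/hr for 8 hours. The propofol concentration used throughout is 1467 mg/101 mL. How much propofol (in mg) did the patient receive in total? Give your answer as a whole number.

1185 mg

Concentration = 1467 mg ÷ 101 mL = 14.52475 mg/mL
Stage 1: 12 mL/hr × 3.4 hr = 40.8 mL → 40.8 mL × 14.52475 mg/mL = 592.6099 mg
Stage 2: 4 mL/hr × 4.2 hr = 16.8 mL → 16.8 mL × 14.52475 mg/mL = 244.0158 mg
Stage 3: 3 mL/hr × 8 hr = 24 mL → 24 mL × 14.52475 mg/mL = 348.5941 mg
Total = 592.6099 + 244.0158 + 348.5941 = 1185.22 mg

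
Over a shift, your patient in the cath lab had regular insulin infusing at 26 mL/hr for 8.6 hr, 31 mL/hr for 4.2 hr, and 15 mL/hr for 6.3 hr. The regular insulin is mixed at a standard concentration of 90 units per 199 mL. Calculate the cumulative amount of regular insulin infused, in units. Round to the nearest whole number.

Concentration = 90 units ÷ 199 mL = 0.4522613 units/mL
Stage 1: 26 mL/hr × 8.6 hr = 223.6 mL → 223.6 mL × 0.4522613 units/mL = 101.1256 units
Stage 2: 31 mL/hr × 4.2 hr = 130.2 mL → 130.2 mL × 0.4522613 units/mL = 58.88442 units
Stage 3: 15 mL/hr × 6.3 hr = 94.5 mL → 94.5 mL × 0.4522613 units/mL = 42.73869 units
Total = 101.1256 + 58.88442 + 42.73869 = 202.7487 units

203 units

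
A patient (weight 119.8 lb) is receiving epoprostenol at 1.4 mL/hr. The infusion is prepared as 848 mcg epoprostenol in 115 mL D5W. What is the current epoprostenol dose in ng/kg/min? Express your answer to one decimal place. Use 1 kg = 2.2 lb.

3.2 ng/kg/min

Weight = 119.8 lb ÷ 2.2 lb/kg = 54.45455 kg
Concentration = 848 mcg ÷ 115 mL = 7.373913 mcg/mL = 7373.913 ng/mL
Drug rate = 1.4 mL/hr × 7373.913 ng/mL = 10323.48 ng/hr
10323.48 ng/hr ÷ 60 min/hr = 172.058 ng/min
172.058 ng/min ÷ 54.45455 kg = 3.159662 ng/kg/min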